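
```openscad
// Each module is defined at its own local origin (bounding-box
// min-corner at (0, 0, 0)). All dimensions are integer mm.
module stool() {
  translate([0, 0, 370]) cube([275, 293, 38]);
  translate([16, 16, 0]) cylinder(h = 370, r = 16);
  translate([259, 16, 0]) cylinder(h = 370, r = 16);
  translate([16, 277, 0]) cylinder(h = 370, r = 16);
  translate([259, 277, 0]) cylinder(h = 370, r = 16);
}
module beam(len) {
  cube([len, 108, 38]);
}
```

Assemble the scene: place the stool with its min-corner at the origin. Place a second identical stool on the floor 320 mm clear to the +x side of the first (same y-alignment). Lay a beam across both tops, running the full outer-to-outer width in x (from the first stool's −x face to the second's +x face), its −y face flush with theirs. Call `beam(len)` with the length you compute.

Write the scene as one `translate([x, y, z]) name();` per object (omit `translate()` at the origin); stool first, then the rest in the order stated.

stool();
translate([595, 0, 0]) stool();
translate([0, 0, 408]) beam(870);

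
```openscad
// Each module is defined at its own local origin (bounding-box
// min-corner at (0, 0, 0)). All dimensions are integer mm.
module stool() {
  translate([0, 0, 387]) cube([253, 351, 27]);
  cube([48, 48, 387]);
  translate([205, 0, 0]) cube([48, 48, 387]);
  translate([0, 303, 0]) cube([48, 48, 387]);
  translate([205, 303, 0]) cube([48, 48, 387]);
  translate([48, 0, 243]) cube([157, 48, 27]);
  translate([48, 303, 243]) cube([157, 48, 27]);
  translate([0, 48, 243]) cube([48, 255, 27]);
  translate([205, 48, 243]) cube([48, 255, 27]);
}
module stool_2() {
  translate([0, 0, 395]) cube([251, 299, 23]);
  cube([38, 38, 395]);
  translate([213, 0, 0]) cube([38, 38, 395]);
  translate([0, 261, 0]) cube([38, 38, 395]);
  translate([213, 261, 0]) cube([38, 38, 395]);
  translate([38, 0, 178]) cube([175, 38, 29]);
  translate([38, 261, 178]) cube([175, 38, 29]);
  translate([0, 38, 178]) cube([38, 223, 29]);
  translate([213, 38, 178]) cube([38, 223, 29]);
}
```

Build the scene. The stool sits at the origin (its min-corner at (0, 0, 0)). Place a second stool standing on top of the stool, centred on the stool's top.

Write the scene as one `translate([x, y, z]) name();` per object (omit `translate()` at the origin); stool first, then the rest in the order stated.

stool();
translate([1, 26, 414]) stool_2();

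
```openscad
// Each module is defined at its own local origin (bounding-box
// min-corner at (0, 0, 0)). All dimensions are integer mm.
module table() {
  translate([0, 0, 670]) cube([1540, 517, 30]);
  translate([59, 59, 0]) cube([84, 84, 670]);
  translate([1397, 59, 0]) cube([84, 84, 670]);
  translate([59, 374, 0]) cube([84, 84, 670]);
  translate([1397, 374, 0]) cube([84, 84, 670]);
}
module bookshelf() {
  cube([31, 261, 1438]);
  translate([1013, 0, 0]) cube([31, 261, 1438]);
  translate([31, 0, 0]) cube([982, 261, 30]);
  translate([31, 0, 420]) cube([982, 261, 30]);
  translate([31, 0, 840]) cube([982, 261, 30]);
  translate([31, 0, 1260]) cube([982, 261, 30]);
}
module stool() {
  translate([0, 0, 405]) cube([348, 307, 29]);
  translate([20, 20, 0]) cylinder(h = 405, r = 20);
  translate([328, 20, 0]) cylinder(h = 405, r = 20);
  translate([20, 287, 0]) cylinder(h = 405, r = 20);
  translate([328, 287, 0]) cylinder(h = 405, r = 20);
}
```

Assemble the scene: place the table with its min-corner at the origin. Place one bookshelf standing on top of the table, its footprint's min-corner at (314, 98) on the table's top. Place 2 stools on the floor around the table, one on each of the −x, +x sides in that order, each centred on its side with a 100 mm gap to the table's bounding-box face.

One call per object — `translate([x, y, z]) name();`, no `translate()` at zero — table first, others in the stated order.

table();
translate([314, 98, 700]) bookshelf();
translate([-448, 105, 0]) stool();
translate([1640, 105, 0]) stool();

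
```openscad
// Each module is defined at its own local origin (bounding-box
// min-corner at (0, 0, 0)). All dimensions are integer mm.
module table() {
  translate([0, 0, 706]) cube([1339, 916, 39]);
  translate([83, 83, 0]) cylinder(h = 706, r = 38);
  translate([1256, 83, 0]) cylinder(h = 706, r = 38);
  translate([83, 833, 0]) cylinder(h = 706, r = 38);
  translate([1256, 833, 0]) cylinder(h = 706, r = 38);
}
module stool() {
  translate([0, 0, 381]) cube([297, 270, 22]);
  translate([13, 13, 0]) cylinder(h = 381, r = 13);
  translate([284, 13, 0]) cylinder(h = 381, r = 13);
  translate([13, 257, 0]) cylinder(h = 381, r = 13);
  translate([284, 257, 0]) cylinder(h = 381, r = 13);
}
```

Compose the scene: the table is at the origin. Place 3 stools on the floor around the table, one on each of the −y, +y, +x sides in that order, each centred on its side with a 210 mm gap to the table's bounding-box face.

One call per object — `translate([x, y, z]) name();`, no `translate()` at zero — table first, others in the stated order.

table();
translate([521, -480, 0]) stool();
translate([521, 1126, 0]) stool();
translate([1549, 323, 0]) stool();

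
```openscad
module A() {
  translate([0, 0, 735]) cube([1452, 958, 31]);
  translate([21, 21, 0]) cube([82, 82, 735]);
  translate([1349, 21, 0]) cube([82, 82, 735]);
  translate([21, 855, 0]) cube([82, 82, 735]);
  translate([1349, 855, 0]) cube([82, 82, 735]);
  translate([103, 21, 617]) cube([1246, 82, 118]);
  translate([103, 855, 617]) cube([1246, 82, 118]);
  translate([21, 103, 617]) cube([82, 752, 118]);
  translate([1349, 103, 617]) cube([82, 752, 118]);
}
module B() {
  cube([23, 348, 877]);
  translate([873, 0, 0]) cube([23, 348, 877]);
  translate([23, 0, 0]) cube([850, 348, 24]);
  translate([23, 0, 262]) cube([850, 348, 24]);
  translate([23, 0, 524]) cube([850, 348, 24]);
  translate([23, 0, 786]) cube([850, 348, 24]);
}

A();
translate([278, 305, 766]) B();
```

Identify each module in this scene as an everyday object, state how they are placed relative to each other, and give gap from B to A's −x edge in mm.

A is a table. B is a bookshelf. The bookshelf is on top of the table, centred. The gap from the bookshelf to the table's −x edge is 278 mm.

The bookshelf's min-x is at 278; the table's min-x is 0; gap = 278 mm.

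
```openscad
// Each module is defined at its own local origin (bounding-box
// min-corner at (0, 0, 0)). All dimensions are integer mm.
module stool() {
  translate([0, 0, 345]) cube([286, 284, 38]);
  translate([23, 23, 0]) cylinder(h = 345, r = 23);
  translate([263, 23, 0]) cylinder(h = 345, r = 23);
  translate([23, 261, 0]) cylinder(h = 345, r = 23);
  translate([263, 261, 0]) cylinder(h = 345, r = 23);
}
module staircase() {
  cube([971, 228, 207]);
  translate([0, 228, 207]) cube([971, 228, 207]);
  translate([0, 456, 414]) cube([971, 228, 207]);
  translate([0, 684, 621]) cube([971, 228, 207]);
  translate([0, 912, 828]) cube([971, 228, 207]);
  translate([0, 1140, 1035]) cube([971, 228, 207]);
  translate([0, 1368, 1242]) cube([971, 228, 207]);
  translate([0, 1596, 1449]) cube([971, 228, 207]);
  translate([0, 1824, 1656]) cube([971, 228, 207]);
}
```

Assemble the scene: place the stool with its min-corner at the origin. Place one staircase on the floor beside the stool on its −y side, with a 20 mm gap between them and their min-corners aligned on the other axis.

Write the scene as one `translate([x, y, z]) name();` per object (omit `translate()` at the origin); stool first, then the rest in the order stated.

stool();
translate([0, -2072, 0]) staircase();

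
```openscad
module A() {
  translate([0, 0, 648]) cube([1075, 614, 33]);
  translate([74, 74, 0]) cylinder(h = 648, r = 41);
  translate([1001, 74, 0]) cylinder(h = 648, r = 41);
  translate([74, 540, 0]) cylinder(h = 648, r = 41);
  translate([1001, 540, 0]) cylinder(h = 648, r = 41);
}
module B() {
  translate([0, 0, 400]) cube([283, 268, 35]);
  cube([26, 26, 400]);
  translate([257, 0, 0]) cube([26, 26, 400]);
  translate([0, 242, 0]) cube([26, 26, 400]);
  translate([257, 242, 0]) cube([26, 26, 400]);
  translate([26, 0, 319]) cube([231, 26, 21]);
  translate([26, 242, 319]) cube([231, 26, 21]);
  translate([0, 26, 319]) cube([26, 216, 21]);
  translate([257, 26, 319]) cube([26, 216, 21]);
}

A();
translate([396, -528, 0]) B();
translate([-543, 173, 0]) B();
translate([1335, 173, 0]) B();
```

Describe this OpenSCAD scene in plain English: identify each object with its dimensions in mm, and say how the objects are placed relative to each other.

A is a table with a 1075×614 mm rectangular top, 33 mm thick, top surface at z = 681 mm, supported by four round legs of 82 mm diameter, each leg's bounding box inset 33 mm from the nearest pair of top edges, running from the floor.

B is a four-legged stool. The seat is 283×268 mm, 35 mm thick, top at z = 435 mm. It stands on four square legs, each 26×26 mm in cross-section, from z = 0 to the seat underside, each flush with a corner of the seat. Four stretchers, 26 mm wide and 21 mm tall, connect adjacent legs with their undersides at z = 319 mm, each running between the inner faces of the legs it joins and aligned with the legs' outer faces on the other axis.

Three stools sit around the table at the −y, −x, +x sides.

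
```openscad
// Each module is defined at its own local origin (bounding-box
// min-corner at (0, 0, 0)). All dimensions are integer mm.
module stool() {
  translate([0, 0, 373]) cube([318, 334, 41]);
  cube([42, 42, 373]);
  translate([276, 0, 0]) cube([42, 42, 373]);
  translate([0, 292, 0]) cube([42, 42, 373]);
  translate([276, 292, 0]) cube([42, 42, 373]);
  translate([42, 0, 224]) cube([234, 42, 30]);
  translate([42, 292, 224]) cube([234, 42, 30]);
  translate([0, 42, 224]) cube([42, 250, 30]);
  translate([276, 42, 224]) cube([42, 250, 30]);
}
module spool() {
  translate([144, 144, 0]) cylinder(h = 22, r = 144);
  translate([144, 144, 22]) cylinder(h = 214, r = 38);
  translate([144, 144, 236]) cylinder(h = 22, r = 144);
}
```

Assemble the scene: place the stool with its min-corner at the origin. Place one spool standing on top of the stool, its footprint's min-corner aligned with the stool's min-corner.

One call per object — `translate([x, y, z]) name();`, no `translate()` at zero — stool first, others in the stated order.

stool();
translate([0, 0, 414]) spool();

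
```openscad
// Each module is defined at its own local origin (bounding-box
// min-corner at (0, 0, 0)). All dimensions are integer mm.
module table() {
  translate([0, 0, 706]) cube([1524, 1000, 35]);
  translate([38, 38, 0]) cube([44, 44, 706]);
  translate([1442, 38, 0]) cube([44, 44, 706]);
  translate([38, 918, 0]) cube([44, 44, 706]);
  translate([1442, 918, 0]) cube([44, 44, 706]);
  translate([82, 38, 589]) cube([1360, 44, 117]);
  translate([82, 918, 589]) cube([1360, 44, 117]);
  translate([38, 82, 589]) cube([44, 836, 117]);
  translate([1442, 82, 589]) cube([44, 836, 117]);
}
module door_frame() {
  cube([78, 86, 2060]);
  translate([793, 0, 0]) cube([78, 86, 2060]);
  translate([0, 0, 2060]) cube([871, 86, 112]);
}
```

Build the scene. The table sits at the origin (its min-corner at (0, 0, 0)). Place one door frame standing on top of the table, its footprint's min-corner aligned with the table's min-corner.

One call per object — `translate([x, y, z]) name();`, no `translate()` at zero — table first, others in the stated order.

table();
translate([0, 0, 741]) door_frame();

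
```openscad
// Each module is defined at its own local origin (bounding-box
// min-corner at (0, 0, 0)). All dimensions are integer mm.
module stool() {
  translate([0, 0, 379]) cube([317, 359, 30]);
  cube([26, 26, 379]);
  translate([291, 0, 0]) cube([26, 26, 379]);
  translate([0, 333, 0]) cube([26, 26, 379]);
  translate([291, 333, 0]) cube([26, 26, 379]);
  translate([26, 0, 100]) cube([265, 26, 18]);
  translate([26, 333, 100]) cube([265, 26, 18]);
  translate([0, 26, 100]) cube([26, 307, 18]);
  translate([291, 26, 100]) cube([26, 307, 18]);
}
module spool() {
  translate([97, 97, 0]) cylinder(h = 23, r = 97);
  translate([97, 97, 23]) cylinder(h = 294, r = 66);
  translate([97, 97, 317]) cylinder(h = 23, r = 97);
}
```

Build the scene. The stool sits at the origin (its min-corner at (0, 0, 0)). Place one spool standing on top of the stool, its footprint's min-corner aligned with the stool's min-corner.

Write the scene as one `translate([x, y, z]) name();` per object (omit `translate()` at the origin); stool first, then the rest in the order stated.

stool();
translate([0, 0, 409]) spool();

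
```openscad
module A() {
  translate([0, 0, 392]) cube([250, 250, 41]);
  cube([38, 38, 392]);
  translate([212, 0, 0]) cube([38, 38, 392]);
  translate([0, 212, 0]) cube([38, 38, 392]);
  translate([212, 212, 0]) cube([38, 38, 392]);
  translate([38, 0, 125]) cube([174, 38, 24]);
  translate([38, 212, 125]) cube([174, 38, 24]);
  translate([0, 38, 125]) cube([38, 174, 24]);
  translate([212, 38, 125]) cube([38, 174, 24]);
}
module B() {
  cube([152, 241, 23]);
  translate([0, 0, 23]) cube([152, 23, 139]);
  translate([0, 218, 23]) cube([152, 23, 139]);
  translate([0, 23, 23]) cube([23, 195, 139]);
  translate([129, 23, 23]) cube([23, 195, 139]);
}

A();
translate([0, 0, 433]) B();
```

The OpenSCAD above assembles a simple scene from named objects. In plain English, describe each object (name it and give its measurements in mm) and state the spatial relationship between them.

A is a four-legged stool. The seat is a 250×250×41 mm slab whose top surface is at z = 433 mm; four square legs, each 38×38 mm in cross-section, run from the floor (z = 0) to the underside of the seat, each flush with a corner of the seat. Four stretchers, 38 mm wide and 24 mm tall, connect adjacent legs with their undersides at z = 125 mm, each running between the inner faces of the legs it joins and aligned with the legs' outer faces on the other axis.

B is an open-topped rectangular box: outside dimensions 152×241×162 mm, with a uniform wall and base thickness of 23 mm. The base is a full 152×241 slab on the floor; four walls sit on top of the base. The front and back walls (the −y and +y sides) span the full width; the two side walls fit between them.

The open box is on top of the stool.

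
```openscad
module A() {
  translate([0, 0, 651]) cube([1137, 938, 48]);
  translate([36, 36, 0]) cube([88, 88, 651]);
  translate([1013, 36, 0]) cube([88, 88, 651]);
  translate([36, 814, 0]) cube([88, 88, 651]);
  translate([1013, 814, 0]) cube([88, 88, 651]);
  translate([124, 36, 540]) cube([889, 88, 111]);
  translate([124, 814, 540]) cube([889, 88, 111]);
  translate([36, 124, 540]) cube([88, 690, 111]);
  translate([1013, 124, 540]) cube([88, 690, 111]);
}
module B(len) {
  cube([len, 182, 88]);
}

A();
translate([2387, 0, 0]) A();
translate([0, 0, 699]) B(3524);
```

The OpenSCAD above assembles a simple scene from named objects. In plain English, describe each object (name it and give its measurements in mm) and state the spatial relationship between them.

A is a table with a 1137×938 mm rectangular top, 48 mm thick, top surface at z = 699 mm, supported by four 88×88 mm square legs, each inset 36 mm from the nearest pair of top edges, running from the floor. Four apron rails, 88 mm thick and 111 mm tall, run between adjacent legs with their top edges flush with the underside of the top and their outer faces flush with the legs' outer faces.

B is a rectangular beam 3524 mm long (x), 182 mm deep (y), 88 mm thick (z).

The beam spans the tops of two tables placed 1250 mm apart, resting at z = 699 mm.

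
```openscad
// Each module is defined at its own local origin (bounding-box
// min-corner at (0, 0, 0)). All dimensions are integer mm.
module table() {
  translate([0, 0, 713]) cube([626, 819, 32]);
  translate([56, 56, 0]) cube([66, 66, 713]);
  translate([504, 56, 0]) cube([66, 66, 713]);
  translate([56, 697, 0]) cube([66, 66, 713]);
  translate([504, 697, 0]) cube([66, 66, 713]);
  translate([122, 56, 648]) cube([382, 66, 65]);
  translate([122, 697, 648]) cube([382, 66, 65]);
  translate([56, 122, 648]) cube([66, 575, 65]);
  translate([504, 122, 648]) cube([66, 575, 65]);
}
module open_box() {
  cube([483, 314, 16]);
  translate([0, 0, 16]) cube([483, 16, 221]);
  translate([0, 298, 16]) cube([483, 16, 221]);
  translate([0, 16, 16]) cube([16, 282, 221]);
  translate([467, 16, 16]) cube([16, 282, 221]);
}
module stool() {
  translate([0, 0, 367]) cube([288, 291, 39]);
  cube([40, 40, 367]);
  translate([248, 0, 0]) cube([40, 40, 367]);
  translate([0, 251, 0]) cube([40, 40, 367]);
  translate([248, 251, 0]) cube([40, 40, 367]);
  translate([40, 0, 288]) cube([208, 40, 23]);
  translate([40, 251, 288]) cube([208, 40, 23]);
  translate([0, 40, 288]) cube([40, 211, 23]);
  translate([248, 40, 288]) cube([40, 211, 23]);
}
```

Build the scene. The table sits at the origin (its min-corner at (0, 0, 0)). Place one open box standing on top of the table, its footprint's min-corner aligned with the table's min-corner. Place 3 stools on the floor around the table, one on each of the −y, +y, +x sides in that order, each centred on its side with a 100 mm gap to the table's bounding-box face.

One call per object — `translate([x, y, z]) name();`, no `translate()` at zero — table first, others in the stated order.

table();
translate([0, 0, 745]) open_box();
translate([169, -391, 0]) stool();
translate([169, 919, 0]) stool();
translate([726, 264, 0]) stool();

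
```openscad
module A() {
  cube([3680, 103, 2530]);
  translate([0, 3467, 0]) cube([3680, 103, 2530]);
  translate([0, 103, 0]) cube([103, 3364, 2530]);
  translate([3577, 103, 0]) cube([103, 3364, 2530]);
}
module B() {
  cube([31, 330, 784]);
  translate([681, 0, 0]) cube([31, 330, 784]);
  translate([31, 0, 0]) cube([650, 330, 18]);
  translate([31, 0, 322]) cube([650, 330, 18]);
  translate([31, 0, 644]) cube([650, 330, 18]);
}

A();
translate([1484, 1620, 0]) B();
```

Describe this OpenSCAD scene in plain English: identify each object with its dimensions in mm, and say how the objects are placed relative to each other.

A is a box-shaped house frame (walls only): outside footprint 3680×3570 mm, wall height 2530 mm, wall thickness 103 mm. The two y-facing walls run the full x-width; the two x-facing walls fit between the inner faces of the y-facing walls.

B is an open bookshelf. Two side panels, each 31 mm thick, 330 mm deep and 784 mm tall, stand 712 mm apart (outside-to-outside). Between them sit 3 shelves, each 18 mm thick and 330 mm deep, spanning the full gap between the sides. The bottom shelf rests on the floor (its underside at z = 0) and the clear gap between one shelf's top and the next shelf's underside is 304 mm.

The bookshelf sits inside the house frame, centred.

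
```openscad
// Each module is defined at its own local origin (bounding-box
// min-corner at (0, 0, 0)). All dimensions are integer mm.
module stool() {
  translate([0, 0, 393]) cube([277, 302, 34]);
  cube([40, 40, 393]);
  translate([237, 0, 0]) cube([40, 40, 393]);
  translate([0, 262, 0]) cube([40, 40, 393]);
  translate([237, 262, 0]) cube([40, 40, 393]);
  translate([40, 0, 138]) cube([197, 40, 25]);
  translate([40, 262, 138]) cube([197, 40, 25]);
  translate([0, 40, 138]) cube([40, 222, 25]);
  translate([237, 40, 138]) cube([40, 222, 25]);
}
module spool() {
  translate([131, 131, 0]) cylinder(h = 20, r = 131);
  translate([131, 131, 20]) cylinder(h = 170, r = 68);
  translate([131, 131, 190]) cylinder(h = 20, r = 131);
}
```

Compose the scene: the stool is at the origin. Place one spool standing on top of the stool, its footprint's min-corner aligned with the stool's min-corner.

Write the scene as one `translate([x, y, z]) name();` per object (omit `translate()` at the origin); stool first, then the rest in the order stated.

stool();
translate([0, 0, 427]) spool();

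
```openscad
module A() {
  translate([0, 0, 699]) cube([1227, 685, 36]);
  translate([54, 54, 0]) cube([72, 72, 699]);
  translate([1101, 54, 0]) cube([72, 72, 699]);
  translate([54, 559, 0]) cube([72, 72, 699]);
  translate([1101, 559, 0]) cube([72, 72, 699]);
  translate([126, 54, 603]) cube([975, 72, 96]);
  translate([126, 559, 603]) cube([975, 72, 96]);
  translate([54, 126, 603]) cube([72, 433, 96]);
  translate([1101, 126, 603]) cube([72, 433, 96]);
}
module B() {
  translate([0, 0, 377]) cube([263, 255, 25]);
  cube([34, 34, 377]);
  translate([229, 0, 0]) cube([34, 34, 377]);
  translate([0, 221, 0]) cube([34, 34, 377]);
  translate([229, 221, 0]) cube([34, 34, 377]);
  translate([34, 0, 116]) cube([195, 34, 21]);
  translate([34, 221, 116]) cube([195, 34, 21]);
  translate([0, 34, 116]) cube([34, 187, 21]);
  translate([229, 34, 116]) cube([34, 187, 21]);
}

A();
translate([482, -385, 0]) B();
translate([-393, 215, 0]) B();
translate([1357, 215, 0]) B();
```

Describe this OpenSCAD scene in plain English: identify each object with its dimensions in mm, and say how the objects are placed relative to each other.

A is a rectangular dining table. The top is 1227×685×36 mm with its upper surface at z = 735 mm. It stands on four 72×72 mm square legs, each inset 54 mm from the nearest pair of top edges, running from the floor to the underside of the top. Four apron rails, 72 mm thick and 96 mm tall, run between adjacent legs with their top edges flush with the underside of the top and their outer faces flush with the legs' outer faces.

B is a four-legged stool. The seat is a 263×255×25 mm slab whose top surface is at z = 402 mm; four square legs, each 34×34 mm in cross-section, run from the floor (z = 0) to the underside of the seat, each flush with a corner of the seat. Four stretchers, 34 mm wide and 21 mm tall, connect adjacent legs with their undersides at z = 116 mm, each running between the inner faces of the legs it joins and aligned with the legs' outer faces on the other axis.

Three stools sit around the table at the −y, −x, +x sides.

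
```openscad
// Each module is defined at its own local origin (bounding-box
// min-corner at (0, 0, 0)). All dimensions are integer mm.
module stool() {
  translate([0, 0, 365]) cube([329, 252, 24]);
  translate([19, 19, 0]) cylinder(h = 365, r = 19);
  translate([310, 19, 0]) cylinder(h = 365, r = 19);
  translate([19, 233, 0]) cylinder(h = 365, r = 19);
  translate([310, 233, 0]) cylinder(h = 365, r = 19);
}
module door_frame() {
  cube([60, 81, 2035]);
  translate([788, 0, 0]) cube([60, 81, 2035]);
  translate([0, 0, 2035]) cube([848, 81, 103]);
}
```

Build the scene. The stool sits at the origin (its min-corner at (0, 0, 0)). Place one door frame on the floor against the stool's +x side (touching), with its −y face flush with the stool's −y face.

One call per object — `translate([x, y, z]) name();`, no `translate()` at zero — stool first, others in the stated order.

stool();
translate([329, 0, 0]) door_frame();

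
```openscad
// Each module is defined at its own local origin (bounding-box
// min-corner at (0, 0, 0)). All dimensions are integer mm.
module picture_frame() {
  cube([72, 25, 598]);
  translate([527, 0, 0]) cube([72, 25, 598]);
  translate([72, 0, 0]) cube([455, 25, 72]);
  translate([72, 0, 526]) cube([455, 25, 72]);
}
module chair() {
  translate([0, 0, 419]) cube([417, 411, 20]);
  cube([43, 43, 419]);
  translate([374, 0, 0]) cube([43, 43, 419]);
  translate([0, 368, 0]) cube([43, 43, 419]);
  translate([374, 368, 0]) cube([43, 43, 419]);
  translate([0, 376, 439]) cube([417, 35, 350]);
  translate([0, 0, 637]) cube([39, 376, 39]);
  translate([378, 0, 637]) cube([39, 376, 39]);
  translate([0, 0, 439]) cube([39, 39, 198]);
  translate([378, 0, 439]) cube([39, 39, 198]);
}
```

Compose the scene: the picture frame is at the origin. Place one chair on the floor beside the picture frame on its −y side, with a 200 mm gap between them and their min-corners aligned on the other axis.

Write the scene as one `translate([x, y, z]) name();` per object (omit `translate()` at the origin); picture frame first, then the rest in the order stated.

picture_frame();
translate([0, -611, 0]) chair();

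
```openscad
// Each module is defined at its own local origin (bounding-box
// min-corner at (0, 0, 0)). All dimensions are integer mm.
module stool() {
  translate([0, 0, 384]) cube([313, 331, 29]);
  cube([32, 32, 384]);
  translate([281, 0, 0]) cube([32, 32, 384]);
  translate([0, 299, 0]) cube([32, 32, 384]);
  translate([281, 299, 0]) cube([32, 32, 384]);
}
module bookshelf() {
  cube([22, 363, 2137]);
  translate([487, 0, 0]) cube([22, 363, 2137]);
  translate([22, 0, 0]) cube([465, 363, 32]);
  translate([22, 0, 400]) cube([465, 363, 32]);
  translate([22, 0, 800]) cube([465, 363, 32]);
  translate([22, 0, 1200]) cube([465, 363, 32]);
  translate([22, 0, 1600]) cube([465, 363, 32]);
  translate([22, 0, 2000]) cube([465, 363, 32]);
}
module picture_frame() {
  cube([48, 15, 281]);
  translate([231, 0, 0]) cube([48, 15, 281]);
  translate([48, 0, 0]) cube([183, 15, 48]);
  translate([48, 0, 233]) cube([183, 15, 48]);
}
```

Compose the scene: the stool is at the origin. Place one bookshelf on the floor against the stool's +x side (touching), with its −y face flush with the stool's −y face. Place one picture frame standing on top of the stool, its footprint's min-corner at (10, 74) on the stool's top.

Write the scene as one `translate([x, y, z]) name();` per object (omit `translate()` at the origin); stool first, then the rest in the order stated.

stool();
translate([313, 0, 0]) bookshelf();
translate([10, 74, 413]) picture_frame();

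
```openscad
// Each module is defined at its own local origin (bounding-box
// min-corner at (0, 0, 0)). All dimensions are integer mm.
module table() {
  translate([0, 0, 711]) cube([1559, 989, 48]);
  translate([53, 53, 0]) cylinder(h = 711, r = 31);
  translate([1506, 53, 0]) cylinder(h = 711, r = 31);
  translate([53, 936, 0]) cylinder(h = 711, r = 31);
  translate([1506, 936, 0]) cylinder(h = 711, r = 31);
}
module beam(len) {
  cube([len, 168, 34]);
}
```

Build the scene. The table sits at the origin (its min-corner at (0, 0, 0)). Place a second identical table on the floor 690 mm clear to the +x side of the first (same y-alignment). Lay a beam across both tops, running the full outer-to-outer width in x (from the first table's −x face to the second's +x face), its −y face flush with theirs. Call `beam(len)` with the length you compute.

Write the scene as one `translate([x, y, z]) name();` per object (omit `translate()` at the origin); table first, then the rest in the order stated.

table();
translate([2249, 0, 0]) table();
translate([0, 0, 759]) beam(3808);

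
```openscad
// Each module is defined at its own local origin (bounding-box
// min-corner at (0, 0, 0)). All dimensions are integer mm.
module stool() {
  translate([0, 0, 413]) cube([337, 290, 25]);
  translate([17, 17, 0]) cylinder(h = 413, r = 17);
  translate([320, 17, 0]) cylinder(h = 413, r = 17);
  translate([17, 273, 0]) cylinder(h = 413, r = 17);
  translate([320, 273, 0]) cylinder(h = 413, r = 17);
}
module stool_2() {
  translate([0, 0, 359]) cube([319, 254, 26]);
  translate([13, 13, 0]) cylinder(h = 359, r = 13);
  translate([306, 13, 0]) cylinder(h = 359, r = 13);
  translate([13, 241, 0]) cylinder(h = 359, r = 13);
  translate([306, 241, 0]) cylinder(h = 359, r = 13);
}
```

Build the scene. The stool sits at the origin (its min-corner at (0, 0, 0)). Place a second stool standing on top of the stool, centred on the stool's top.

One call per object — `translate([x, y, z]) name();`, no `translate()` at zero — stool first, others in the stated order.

stool();
translate([9, 18, 438]) stool_2();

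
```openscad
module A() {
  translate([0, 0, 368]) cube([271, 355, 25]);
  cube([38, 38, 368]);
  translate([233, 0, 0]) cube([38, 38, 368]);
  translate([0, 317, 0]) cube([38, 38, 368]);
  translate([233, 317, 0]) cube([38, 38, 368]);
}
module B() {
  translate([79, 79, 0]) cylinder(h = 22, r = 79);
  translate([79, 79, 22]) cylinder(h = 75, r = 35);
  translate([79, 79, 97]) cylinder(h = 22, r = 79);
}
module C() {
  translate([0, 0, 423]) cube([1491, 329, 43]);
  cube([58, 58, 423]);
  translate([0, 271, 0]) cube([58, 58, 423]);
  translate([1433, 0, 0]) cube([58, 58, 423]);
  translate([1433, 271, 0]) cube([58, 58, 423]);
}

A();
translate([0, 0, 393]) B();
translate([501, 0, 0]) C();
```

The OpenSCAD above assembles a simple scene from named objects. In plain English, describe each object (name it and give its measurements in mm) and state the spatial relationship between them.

A is a four-legged stool. The seat is a 271×355×25 mm slab whose top surface is at z = 393 mm; four square legs, each 38×38 mm in cross-section, run from the floor (z = 0) to the underside of the seat, each flush with a corner of the seat.

B is a spool: two coaxial disc flanges of radius 79 mm and thickness 22 mm, joined by a core cylinder of radius 35 mm and height 75 mm. The lower flange rests on z = 0 and the three cylinders share a vertical axis.

C is a long wooden bench with a 1491 mm (x) × 329 mm (y) seat, 43 mm thick, its top surface 466 mm above the floor. Four 58 mm square legs at the seat corners, flush with the edges, run from z = 0 to the seat underside.

The spool is on top of the stool. The bench is on the floor beside the stool on its +x side.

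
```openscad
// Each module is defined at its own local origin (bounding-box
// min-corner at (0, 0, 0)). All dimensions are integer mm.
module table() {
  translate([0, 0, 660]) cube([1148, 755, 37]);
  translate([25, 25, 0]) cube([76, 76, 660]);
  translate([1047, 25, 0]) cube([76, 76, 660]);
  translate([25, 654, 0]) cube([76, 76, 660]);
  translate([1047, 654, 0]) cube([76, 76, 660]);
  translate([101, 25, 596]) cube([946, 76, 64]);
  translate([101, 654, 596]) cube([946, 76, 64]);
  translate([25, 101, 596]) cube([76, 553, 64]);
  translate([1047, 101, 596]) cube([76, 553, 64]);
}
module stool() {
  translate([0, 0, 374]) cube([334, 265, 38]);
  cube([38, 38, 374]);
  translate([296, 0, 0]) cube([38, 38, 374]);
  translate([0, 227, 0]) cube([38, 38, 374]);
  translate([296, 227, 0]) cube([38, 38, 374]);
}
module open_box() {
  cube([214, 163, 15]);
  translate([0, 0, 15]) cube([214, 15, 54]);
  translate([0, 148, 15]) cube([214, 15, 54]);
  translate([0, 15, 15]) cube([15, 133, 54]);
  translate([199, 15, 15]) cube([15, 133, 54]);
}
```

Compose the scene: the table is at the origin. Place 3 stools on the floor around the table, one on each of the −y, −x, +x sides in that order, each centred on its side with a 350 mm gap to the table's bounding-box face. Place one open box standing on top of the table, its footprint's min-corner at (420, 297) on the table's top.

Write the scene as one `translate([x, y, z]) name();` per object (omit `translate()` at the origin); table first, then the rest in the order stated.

table();
translate([407, -615, 0]) stool();
translate([-684, 245, 0]) stool();
translate([1498, 245, 0]) stool();
translate([420, 297, 697]) open_box();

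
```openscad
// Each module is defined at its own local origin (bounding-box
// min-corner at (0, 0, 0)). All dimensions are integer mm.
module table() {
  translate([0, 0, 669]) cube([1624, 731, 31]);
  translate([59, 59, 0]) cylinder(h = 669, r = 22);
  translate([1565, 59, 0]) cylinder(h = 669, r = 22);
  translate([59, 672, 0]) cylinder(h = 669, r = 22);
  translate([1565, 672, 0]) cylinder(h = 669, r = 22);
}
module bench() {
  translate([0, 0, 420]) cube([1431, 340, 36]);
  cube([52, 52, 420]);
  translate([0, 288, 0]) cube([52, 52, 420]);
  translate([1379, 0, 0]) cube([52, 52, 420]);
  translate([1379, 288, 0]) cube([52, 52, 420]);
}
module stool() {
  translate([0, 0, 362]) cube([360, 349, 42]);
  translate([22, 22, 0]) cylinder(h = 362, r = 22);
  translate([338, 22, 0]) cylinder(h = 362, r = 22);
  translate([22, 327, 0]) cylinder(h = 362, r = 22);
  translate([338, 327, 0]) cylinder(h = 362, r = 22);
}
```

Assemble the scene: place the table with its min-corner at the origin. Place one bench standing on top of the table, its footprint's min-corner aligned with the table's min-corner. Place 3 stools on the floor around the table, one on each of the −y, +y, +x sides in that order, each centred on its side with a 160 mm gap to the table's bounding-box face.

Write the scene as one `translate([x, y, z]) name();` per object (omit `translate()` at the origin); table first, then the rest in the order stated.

table();
translate([0, 0, 700]) bench();
translate([632, -509, 0]) stool();
translate([632, 891, 0]) stool();
translate([1784, 191, 0]) stool();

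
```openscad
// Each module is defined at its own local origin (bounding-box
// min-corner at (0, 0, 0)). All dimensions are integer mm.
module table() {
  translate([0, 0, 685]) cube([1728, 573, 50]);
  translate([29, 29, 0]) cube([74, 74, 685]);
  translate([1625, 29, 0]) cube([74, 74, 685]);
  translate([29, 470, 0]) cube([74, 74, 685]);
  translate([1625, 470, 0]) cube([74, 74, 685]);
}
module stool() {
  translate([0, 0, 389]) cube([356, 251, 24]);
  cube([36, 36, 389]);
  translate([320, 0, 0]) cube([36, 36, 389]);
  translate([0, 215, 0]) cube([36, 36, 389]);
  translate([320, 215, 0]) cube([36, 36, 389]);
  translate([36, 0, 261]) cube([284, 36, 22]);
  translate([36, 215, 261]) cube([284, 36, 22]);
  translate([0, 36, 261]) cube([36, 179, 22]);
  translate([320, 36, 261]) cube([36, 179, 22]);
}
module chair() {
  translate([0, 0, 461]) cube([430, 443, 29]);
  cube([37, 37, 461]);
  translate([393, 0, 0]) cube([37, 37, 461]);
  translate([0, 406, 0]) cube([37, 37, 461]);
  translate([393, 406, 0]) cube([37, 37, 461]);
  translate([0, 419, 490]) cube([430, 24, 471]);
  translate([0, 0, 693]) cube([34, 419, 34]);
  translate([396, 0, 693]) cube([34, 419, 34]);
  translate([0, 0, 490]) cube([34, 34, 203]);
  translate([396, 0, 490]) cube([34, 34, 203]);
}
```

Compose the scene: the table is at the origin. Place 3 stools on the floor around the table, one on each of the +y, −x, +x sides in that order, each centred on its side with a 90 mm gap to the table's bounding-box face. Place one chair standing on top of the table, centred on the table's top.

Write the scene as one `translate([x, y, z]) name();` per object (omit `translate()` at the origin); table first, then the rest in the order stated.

table();
translate([686, 663, 0]) stool();
translate([-446, 161, 0]) stool();
translate([1818, 161, 0]) stool();
translate([649, 65, 735]) chair();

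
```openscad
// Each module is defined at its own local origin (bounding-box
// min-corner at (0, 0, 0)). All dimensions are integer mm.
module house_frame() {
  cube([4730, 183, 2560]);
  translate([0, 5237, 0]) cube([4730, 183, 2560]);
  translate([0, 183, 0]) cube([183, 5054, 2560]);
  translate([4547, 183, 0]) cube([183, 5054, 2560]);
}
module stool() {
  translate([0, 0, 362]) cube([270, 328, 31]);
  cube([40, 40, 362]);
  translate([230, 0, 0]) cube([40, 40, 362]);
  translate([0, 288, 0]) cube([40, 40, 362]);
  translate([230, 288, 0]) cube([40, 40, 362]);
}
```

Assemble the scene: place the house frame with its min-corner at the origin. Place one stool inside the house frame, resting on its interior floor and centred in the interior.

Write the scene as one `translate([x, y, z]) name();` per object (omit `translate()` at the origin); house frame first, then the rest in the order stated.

house_frame();
translate([2230, 2546, 0]) stool();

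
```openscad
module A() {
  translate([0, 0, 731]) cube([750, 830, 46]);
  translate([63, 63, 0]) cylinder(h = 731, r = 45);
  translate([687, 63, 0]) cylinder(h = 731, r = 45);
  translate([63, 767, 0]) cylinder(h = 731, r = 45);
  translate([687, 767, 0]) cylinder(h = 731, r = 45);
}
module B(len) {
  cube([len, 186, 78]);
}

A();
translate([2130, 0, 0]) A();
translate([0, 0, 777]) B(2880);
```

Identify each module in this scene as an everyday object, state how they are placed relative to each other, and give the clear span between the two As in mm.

A is a table. B is a beam. A beam spans the tops of two tables. The clear span between the two tables is 1380 mm.

Second table starts at x = 2130; first ends at x = 750; clear span = 2130 − 750 = 1380 mm.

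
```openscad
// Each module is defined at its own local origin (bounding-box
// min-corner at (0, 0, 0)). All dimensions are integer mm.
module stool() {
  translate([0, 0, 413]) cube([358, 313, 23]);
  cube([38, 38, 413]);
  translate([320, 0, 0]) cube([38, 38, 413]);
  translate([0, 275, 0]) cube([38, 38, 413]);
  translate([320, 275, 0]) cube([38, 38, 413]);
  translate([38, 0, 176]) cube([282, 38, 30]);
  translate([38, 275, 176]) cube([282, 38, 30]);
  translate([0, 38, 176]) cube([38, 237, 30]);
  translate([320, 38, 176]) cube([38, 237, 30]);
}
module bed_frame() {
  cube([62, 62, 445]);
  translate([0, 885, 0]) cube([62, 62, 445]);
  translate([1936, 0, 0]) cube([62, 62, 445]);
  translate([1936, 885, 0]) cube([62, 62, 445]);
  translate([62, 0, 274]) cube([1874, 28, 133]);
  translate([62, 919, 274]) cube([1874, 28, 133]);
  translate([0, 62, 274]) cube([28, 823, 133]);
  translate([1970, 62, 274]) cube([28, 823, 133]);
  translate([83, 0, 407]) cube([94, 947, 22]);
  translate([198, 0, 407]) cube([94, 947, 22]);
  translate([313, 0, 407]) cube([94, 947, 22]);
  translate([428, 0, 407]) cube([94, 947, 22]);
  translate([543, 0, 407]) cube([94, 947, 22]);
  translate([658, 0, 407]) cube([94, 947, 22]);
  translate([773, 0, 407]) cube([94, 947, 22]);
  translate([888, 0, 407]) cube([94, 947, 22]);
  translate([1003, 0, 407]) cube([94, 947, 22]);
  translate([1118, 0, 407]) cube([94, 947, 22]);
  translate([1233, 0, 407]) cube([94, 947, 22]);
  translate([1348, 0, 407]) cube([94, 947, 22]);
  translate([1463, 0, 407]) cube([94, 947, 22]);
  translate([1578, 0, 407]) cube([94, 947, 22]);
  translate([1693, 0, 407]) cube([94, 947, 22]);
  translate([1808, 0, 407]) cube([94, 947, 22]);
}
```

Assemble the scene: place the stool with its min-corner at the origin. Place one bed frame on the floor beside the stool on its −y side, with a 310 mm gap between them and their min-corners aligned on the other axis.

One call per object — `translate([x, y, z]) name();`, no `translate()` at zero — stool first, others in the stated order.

stool();
translate([0, -1257, 0]) bed_frame();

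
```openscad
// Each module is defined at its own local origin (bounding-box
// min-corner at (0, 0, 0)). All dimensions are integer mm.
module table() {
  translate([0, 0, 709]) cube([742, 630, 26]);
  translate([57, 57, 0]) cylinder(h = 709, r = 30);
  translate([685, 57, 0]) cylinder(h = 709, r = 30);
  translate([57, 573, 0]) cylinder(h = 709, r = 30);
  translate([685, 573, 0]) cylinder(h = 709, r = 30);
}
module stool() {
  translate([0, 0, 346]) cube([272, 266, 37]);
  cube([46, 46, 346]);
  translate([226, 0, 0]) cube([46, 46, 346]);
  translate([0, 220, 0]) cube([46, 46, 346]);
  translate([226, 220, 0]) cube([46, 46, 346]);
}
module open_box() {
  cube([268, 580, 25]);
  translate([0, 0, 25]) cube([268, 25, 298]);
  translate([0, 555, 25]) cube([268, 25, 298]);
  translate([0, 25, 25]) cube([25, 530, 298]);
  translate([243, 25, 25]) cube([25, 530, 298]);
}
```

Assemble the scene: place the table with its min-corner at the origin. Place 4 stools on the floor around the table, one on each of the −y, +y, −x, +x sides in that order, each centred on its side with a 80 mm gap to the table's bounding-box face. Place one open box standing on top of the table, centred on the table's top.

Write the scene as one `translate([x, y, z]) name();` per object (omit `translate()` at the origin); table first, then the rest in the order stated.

table();
translate([235, -346, 0]) stool();
translate([235, 710, 0]) stool();
translate([-352, 182, 0]) stool();
translate([822, 182, 0]) stool();
translate([237, 25, 735]) open_box();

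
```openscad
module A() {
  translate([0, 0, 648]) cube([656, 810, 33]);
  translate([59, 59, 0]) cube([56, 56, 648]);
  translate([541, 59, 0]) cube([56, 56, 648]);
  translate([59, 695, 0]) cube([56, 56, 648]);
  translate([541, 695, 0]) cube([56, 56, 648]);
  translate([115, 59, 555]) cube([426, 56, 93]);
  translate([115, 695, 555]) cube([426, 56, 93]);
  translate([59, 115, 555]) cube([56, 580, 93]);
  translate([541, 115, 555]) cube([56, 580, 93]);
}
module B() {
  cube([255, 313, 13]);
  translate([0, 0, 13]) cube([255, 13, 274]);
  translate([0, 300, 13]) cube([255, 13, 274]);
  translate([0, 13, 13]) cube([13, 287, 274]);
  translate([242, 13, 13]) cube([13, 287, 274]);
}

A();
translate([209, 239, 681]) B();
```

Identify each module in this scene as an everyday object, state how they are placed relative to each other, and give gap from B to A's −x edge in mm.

The open box's min-x is at 209; the table's min-x is 0; gap = 209 mm.

A is a table. B is an open box. The open box is on top of the table. The gap from the open box to the table's −x edge is 209 mm.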